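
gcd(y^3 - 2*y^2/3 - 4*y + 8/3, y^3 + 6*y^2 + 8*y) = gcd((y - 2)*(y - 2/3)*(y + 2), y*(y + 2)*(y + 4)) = y + 2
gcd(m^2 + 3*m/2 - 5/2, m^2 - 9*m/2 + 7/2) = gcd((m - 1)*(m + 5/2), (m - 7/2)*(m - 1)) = m - 1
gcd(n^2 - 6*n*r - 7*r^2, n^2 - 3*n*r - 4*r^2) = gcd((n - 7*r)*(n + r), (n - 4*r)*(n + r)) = n + r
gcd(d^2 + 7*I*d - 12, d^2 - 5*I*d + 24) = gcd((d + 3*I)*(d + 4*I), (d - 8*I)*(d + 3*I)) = d + 3*I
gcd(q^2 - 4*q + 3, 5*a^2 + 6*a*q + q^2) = 1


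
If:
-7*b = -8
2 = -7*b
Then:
No Solution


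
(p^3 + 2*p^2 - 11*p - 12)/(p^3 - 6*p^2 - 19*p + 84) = (p + 1)/(p - 7)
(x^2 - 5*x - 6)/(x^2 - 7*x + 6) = (x + 1)/(x - 1)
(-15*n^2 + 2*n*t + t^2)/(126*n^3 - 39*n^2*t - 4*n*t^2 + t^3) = (5*n + t)/(-42*n^2 - n*t + t^2)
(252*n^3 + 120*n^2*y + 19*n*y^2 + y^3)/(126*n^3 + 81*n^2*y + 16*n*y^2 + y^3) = (6*n + y)/(3*n + y)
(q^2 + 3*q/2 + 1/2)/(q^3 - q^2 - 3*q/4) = 2*(q + 1)/(q*(2*q - 3))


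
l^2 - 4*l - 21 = (l - 7)*(l + 3)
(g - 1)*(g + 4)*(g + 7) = g^3 + 10*g^2 + 17*g - 28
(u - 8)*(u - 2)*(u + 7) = u^3 - 3*u^2 - 54*u + 112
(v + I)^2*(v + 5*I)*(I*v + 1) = I*v^4 - 6*v^3 - 4*I*v^2 - 6*v - 5*I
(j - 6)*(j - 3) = j^2 - 9*j + 18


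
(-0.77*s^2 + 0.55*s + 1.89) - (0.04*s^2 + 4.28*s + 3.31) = -0.81*s^2 - 3.73*s - 1.42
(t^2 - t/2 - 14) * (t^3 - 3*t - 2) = t^5 - t^4/2 - 17*t^3 - t^2/2 + 43*t + 28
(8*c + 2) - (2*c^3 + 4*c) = -2*c^3 + 4*c + 2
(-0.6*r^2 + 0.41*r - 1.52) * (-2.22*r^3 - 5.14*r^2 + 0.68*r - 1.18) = 1.332*r^5 + 2.1738*r^4 + 0.859000000000001*r^3 + 8.7996*r^2 - 1.5174*r + 1.7936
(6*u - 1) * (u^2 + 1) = 6*u^3 - u^2 + 6*u - 1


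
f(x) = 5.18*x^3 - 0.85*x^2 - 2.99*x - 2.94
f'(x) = 15.54*x^2 - 1.7*x - 2.99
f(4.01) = 305.41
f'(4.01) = 240.08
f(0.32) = -3.81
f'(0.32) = -1.94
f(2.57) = 71.69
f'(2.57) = 95.28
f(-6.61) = -1516.32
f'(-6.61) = 687.22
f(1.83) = 20.49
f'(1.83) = 45.94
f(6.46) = 1338.73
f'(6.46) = 634.54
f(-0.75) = -3.36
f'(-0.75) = 7.03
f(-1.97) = -39.95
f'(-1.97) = 60.67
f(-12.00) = -9040.50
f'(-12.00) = 2255.17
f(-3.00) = -141.48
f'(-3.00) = 141.97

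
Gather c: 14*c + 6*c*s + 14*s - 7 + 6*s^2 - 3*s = c*(6*s + 14) + 6*s^2 + 11*s - 7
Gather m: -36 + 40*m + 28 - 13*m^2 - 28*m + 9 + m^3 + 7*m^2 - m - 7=m^3 - 6*m^2 + 11*m - 6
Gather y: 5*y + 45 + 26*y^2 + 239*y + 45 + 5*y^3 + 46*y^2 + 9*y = 5*y^3 + 72*y^2 + 253*y + 90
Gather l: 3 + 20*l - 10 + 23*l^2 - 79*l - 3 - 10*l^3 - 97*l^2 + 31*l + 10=-10*l^3 - 74*l^2 - 28*l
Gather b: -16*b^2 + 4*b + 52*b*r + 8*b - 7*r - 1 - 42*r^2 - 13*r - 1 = -16*b^2 + b*(52*r + 12) - 42*r^2 - 20*r - 2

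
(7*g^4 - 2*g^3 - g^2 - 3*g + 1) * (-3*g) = -21*g^5 + 6*g^4 + 3*g^3 + 9*g^2 - 3*g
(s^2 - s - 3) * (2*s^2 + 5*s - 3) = 2*s^4 + 3*s^3 - 14*s^2 - 12*s + 9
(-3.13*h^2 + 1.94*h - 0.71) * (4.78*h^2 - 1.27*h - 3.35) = -14.9614*h^4 + 13.2483*h^3 + 4.6279*h^2 - 5.5973*h + 2.3785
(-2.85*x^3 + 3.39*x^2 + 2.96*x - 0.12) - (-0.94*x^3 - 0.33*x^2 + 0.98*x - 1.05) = -1.91*x^3 + 3.72*x^2 + 1.98*x + 0.93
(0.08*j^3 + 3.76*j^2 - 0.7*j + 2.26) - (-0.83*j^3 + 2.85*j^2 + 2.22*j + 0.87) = 0.91*j^3 + 0.91*j^2 - 2.92*j + 1.39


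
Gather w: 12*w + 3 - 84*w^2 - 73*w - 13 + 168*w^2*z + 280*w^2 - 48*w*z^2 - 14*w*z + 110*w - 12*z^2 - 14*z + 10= w^2*(168*z + 196) + w*(-48*z^2 - 14*z + 49) - 12*z^2 - 14*z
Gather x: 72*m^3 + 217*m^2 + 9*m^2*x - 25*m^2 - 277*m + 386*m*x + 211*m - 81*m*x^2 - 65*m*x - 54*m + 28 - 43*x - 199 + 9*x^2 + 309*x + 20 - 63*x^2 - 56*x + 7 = 72*m^3 + 192*m^2 - 120*m + x^2*(-81*m - 54) + x*(9*m^2 + 321*m + 210) - 144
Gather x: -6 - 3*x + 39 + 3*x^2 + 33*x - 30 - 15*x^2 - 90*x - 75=-12*x^2 - 60*x - 72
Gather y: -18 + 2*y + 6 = 2*y - 12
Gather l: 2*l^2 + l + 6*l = 2*l^2 + 7*l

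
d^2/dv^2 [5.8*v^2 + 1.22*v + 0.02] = 11.6000000000000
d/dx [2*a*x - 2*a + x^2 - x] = 2*a + 2*x - 1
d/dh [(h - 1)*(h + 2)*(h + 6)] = 3*h^2 + 14*h + 4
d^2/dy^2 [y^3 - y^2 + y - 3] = 6*y - 2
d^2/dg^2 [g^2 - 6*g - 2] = 2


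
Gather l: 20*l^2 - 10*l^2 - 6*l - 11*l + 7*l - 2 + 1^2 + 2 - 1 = 10*l^2 - 10*l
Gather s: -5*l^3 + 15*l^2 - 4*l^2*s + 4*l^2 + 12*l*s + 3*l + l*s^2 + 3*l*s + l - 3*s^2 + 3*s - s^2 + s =-5*l^3 + 19*l^2 + 4*l + s^2*(l - 4) + s*(-4*l^2 + 15*l + 4)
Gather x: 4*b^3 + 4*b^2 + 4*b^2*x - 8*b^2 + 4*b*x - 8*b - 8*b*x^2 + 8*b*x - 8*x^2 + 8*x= 4*b^3 - 4*b^2 - 8*b + x^2*(-8*b - 8) + x*(4*b^2 + 12*b + 8)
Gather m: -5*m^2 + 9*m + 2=-5*m^2 + 9*m + 2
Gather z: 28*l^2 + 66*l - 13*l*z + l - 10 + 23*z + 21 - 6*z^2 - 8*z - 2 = 28*l^2 + 67*l - 6*z^2 + z*(15 - 13*l) + 9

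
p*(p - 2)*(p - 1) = p^3 - 3*p^2 + 2*p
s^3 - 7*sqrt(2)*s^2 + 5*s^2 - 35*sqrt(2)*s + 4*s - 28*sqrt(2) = (s + 1)*(s + 4)*(s - 7*sqrt(2))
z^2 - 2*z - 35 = (z - 7)*(z + 5)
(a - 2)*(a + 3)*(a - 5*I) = a^3 + a^2 - 5*I*a^2 - 6*a - 5*I*a + 30*I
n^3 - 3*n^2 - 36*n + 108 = (n - 6)*(n - 3)*(n + 6)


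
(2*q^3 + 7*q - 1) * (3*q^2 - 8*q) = 6*q^5 - 16*q^4 + 21*q^3 - 59*q^2 + 8*q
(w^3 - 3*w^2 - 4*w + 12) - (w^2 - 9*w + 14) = w^3 - 4*w^2 + 5*w - 2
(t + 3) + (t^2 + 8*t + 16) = t^2 + 9*t + 19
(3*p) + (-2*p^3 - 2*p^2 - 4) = -2*p^3 - 2*p^2 + 3*p - 4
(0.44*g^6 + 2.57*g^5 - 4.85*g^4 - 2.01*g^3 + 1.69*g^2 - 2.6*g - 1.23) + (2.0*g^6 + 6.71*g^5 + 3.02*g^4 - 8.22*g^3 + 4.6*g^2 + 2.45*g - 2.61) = 2.44*g^6 + 9.28*g^5 - 1.83*g^4 - 10.23*g^3 + 6.29*g^2 - 0.15*g - 3.84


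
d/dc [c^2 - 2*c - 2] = 2*c - 2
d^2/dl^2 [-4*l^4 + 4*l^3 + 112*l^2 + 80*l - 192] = -48*l^2 + 24*l + 224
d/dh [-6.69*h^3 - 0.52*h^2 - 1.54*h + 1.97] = -20.07*h^2 - 1.04*h - 1.54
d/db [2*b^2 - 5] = 4*b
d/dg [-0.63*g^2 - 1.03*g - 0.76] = -1.26*g - 1.03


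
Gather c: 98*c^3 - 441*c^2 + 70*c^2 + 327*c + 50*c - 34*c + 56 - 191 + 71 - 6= 98*c^3 - 371*c^2 + 343*c - 70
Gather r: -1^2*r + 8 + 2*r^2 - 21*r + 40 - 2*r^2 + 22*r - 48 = 0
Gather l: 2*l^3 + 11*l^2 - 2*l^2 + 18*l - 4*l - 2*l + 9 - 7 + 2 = 2*l^3 + 9*l^2 + 12*l + 4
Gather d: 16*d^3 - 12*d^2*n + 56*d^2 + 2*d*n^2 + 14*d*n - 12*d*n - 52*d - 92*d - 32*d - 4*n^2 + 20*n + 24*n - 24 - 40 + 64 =16*d^3 + d^2*(56 - 12*n) + d*(2*n^2 + 2*n - 176) - 4*n^2 + 44*n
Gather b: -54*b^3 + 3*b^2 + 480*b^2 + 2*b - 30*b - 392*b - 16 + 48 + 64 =-54*b^3 + 483*b^2 - 420*b + 96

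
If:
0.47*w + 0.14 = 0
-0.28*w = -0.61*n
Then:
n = -0.14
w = -0.30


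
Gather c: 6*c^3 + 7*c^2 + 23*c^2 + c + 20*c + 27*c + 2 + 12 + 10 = 6*c^3 + 30*c^2 + 48*c + 24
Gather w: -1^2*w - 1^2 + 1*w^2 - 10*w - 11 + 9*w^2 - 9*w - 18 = 10*w^2 - 20*w - 30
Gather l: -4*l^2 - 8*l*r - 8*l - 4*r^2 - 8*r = -4*l^2 + l*(-8*r - 8) - 4*r^2 - 8*r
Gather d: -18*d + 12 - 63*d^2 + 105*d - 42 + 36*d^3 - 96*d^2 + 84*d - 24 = 36*d^3 - 159*d^2 + 171*d - 54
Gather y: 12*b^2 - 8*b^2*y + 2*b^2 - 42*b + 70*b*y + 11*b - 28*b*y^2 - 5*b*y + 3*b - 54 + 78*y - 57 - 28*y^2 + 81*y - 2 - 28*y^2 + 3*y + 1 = 14*b^2 - 28*b + y^2*(-28*b - 56) + y*(-8*b^2 + 65*b + 162) - 112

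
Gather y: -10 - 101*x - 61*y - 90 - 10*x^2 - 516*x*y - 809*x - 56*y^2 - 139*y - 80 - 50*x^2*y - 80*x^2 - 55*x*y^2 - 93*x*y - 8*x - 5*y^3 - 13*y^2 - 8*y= -90*x^2 - 918*x - 5*y^3 + y^2*(-55*x - 69) + y*(-50*x^2 - 609*x - 208) - 180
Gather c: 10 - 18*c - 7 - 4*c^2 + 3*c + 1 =-4*c^2 - 15*c + 4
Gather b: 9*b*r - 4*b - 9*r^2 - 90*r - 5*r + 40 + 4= b*(9*r - 4) - 9*r^2 - 95*r + 44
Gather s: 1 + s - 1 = s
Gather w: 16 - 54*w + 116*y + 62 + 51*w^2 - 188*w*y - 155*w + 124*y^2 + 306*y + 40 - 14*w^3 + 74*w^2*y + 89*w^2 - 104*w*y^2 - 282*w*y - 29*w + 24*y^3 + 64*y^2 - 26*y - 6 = -14*w^3 + w^2*(74*y + 140) + w*(-104*y^2 - 470*y - 238) + 24*y^3 + 188*y^2 + 396*y + 112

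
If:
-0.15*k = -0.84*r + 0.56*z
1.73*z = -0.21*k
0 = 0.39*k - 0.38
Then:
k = 0.97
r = 0.10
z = -0.12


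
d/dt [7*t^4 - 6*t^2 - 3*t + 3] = 28*t^3 - 12*t - 3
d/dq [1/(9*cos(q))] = sin(q)/(9*cos(q)^2)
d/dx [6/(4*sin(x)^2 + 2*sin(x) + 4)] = -3*(4*sin(x) + 1)*cos(x)/(sin(x) - cos(2*x) + 3)^2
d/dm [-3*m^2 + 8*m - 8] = 8 - 6*m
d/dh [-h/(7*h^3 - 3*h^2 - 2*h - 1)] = (14*h^3 - 3*h^2 + 1)/(49*h^6 - 42*h^5 - 19*h^4 - 2*h^3 + 10*h^2 + 4*h + 1)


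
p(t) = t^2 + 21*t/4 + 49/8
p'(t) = 2*t + 21/4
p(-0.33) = 4.50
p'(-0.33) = 4.59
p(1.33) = 14.88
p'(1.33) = 7.91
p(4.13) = 44.86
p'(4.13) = 13.51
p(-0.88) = 2.28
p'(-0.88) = 3.49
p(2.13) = 21.84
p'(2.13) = 9.51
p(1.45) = 15.84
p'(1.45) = 8.15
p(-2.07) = -0.46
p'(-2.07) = 1.11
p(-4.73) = 3.67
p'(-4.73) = -4.21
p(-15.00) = 152.38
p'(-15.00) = -24.75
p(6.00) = 73.62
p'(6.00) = 17.25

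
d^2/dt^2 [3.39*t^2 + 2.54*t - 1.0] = 6.78000000000000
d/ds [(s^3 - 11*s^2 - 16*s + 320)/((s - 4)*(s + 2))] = (s^4 - 4*s^3 + 14*s^2 - 464*s + 768)/(s^4 - 4*s^3 - 12*s^2 + 32*s + 64)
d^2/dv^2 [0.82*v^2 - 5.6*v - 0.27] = 1.64000000000000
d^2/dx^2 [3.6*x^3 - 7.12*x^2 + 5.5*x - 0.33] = 21.6*x - 14.24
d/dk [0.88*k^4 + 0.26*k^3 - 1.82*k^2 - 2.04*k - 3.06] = 3.52*k^3 + 0.78*k^2 - 3.64*k - 2.04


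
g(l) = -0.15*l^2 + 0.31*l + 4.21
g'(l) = 0.31 - 0.3*l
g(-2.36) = 2.64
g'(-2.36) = 1.02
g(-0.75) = 3.89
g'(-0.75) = 0.54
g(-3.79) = 0.88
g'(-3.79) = 1.45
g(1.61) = 4.32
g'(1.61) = -0.17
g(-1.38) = 3.50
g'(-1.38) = 0.72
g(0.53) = 4.33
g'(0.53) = 0.15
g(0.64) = 4.35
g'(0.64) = 0.12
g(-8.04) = -7.98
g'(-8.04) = 2.72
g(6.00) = 0.67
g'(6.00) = -1.49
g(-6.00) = -3.05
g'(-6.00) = 2.11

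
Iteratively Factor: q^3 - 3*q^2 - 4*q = (q - 4)*(q^2 + q) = q*(q - 4)*(q + 1)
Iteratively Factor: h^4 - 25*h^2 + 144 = (h - 4)*(h^3 + 4*h^2 - 9*h - 36) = (h - 4)*(h + 4)*(h^2 - 9) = (h - 4)*(h - 3)*(h + 4)*(h + 3)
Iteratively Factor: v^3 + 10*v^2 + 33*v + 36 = (v + 4)*(v^2 + 6*v + 9) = (v + 3)*(v + 4)*(v + 3)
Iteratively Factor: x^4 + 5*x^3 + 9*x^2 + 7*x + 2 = (x + 1)*(x^3 + 4*x^2 + 5*x + 2) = (x + 1)*(x + 2)*(x^2 + 2*x + 1) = (x + 1)^2*(x + 2)*(x + 1)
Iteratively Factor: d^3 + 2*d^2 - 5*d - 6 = (d + 3)*(d^2 - d - 2) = (d - 2)*(d + 3)*(d + 1)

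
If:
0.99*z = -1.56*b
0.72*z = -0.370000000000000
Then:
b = 0.33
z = -0.51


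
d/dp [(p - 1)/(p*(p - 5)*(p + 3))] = (-2*p^3 + 5*p^2 - 4*p - 15)/(p^2*(p^4 - 4*p^3 - 26*p^2 + 60*p + 225))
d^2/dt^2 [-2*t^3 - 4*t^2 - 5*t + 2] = -12*t - 8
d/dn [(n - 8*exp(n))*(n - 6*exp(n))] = -14*n*exp(n) + 2*n + 96*exp(2*n) - 14*exp(n)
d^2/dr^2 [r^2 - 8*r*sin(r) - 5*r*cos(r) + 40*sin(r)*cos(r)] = 8*r*sin(r) + 5*r*cos(r) + 10*sin(r) - 80*sin(2*r) - 16*cos(r) + 2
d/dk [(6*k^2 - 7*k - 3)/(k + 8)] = (6*k^2 + 96*k - 53)/(k^2 + 16*k + 64)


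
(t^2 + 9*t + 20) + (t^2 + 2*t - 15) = 2*t^2 + 11*t + 5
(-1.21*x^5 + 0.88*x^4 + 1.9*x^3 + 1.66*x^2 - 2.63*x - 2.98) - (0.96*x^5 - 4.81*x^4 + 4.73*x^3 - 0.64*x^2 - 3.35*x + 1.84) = -2.17*x^5 + 5.69*x^4 - 2.83*x^3 + 2.3*x^2 + 0.72*x - 4.82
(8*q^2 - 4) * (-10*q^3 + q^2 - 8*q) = -80*q^5 + 8*q^4 - 24*q^3 - 4*q^2 + 32*q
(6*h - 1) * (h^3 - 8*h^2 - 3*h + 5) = 6*h^4 - 49*h^3 - 10*h^2 + 33*h - 5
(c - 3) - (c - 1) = -2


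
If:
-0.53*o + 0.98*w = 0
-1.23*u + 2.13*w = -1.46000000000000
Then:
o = 1.84905660377358*w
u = 1.73170731707317*w + 1.1869918699187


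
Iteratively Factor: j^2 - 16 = (j + 4)*(j - 4)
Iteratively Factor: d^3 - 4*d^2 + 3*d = (d - 1)*(d^2 - 3*d) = d*(d - 1)*(d - 3)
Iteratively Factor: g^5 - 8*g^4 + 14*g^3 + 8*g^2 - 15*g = (g - 5)*(g^4 - 3*g^3 - g^2 + 3*g) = (g - 5)*(g - 3)*(g^3 - g) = (g - 5)*(g - 3)*(g - 1)*(g^2 + g) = (g - 5)*(g - 3)*(g - 1)*(g + 1)*(g)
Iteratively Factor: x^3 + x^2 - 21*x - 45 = (x - 5)*(x^2 + 6*x + 9) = (x - 5)*(x + 3)*(x + 3)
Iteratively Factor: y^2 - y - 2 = (y + 1)*(y - 2)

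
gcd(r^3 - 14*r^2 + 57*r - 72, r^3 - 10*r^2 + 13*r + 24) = r^2 - 11*r + 24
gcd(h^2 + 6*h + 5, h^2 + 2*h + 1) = h + 1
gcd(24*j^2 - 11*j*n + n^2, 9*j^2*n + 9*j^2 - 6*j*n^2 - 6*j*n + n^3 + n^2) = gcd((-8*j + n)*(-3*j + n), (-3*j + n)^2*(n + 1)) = 3*j - n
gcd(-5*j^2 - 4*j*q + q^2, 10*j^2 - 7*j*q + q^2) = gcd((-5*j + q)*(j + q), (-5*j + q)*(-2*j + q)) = -5*j + q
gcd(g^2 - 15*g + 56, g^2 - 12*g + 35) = g - 7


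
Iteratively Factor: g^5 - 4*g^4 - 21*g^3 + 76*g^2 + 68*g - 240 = (g - 5)*(g^4 + g^3 - 16*g^2 - 4*g + 48) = (g - 5)*(g - 2)*(g^3 + 3*g^2 - 10*g - 24) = (g - 5)*(g - 2)*(g + 2)*(g^2 + g - 12) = (g - 5)*(g - 3)*(g - 2)*(g + 2)*(g + 4)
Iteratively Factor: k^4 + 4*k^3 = (k)*(k^3 + 4*k^2) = k^2*(k^2 + 4*k) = k^2*(k + 4)*(k)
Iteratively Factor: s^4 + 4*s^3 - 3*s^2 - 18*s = (s + 3)*(s^3 + s^2 - 6*s) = (s + 3)^2*(s^2 - 2*s) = s*(s + 3)^2*(s - 2)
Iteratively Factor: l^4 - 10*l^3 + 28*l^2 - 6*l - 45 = (l - 5)*(l^3 - 5*l^2 + 3*l + 9) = (l - 5)*(l - 3)*(l^2 - 2*l - 3) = (l - 5)*(l - 3)^2*(l + 1)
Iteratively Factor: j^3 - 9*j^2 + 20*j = (j)*(j^2 - 9*j + 20) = j*(j - 4)*(j - 5)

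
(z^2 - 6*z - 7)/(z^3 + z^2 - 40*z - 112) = (z + 1)/(z^2 + 8*z + 16)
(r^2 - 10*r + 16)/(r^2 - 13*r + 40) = (r - 2)/(r - 5)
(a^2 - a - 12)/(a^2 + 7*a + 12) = (a - 4)/(a + 4)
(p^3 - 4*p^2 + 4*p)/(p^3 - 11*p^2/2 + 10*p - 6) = 2*p/(2*p - 3)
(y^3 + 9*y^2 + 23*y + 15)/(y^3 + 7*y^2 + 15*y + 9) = (y + 5)/(y + 3)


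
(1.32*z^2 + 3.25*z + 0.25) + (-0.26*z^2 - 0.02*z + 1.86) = 1.06*z^2 + 3.23*z + 2.11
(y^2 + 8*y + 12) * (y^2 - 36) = y^4 + 8*y^3 - 24*y^2 - 288*y - 432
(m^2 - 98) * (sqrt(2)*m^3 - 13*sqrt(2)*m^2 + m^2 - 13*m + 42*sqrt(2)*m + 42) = sqrt(2)*m^5 - 13*sqrt(2)*m^4 + m^4 - 56*sqrt(2)*m^3 - 13*m^3 - 56*m^2 + 1274*sqrt(2)*m^2 - 4116*sqrt(2)*m + 1274*m - 4116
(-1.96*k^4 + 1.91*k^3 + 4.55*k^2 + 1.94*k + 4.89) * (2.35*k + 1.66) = -4.606*k^5 + 1.2349*k^4 + 13.8631*k^3 + 12.112*k^2 + 14.7119*k + 8.1174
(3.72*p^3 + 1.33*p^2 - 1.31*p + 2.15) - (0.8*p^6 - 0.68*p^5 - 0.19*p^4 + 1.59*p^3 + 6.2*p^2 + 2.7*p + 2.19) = -0.8*p^6 + 0.68*p^5 + 0.19*p^4 + 2.13*p^3 - 4.87*p^2 - 4.01*p - 0.04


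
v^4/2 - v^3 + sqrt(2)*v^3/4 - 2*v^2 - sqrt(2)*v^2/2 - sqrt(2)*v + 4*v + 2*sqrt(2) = (v - 2)^2*(sqrt(2)*v/2 + 1/2)*(sqrt(2)*v/2 + sqrt(2))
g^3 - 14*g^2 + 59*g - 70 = (g - 7)*(g - 5)*(g - 2)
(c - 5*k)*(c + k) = c^2 - 4*c*k - 5*k^2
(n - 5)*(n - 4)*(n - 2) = n^3 - 11*n^2 + 38*n - 40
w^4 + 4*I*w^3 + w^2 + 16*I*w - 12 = (w - 2*I)*(w + I)*(w + 2*I)*(w + 3*I)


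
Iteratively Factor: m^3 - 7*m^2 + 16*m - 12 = (m - 3)*(m^2 - 4*m + 4) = (m - 3)*(m - 2)*(m - 2)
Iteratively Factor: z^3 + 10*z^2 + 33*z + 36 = (z + 4)*(z^2 + 6*z + 9) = (z + 3)*(z + 4)*(z + 3)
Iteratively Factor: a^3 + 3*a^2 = (a + 3)*(a^2) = a*(a + 3)*(a)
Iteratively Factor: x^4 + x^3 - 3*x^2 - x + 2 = (x - 1)*(x^3 + 2*x^2 - x - 2) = (x - 1)*(x + 2)*(x^2 - 1) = (x - 1)^2*(x + 2)*(x + 1)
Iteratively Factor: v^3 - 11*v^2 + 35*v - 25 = (v - 5)*(v^2 - 6*v + 5) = (v - 5)^2*(v - 1)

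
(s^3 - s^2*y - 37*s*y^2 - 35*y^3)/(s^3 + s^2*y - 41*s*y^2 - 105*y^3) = (s + y)/(s + 3*y)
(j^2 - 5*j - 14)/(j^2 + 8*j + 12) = (j - 7)/(j + 6)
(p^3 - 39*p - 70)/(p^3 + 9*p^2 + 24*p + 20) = (p - 7)/(p + 2)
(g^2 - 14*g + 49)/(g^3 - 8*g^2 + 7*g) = (g - 7)/(g*(g - 1))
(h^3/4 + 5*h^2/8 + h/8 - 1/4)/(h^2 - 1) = (2*h^2 + 3*h - 2)/(8*(h - 1))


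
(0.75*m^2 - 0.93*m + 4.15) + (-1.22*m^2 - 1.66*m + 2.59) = -0.47*m^2 - 2.59*m + 6.74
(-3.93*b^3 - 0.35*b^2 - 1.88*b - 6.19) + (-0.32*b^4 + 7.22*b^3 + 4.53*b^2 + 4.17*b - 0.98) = -0.32*b^4 + 3.29*b^3 + 4.18*b^2 + 2.29*b - 7.17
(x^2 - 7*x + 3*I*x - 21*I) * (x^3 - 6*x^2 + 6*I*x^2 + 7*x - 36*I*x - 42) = x^5 - 13*x^4 + 9*I*x^4 + 31*x^3 - 117*I*x^3 + 143*x^2 + 399*I*x^2 - 462*x - 273*I*x + 882*I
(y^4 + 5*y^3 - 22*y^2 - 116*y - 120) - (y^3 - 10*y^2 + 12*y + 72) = y^4 + 4*y^3 - 12*y^2 - 128*y - 192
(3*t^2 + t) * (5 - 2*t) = -6*t^3 + 13*t^2 + 5*t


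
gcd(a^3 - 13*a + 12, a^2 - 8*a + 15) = a - 3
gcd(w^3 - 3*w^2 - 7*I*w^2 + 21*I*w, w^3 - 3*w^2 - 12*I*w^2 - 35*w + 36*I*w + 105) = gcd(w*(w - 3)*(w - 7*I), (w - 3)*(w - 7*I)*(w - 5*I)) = w^2 + w*(-3 - 7*I) + 21*I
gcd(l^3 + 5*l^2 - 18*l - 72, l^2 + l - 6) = l + 3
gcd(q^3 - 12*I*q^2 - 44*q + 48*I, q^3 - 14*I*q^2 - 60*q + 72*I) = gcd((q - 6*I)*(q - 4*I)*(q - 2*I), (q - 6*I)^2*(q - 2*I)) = q^2 - 8*I*q - 12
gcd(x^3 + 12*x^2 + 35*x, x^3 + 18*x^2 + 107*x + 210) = x^2 + 12*x + 35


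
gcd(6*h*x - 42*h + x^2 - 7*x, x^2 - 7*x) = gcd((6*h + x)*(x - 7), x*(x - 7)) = x - 7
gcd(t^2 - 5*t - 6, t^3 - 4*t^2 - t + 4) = t + 1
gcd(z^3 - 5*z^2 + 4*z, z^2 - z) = z^2 - z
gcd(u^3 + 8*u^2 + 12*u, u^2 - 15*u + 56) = 1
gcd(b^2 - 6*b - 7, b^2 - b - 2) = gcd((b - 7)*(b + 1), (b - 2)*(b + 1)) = b + 1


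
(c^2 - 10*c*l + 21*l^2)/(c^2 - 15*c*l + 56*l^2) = (c - 3*l)/(c - 8*l)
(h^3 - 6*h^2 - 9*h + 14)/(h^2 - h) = h - 5 - 14/h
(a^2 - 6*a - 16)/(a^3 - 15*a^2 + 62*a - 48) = (a + 2)/(a^2 - 7*a + 6)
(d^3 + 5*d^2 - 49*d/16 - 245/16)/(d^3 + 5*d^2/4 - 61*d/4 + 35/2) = (d + 7/4)/(d - 2)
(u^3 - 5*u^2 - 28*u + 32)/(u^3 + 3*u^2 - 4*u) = (u - 8)/u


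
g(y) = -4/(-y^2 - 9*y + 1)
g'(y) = -4*(2*y + 9)/(-y^2 - 9*y + 1)^2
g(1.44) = 0.29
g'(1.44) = -0.24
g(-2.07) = -0.26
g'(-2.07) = -0.08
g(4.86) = 0.06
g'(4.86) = -0.02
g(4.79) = 0.06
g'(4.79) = -0.02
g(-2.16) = -0.25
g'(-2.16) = -0.08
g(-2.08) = -0.26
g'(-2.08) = -0.08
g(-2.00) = -0.27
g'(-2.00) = -0.09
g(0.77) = 0.61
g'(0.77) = -0.99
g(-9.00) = -4.00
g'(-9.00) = 36.00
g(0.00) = -4.00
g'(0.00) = -36.00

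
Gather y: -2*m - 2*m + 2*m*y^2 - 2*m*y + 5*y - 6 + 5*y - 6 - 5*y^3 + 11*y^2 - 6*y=-4*m - 5*y^3 + y^2*(2*m + 11) + y*(4 - 2*m) - 12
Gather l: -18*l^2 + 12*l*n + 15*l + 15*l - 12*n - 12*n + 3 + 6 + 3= -18*l^2 + l*(12*n + 30) - 24*n + 12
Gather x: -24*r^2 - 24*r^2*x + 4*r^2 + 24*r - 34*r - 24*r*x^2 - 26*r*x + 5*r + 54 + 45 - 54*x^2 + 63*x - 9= -20*r^2 - 5*r + x^2*(-24*r - 54) + x*(-24*r^2 - 26*r + 63) + 90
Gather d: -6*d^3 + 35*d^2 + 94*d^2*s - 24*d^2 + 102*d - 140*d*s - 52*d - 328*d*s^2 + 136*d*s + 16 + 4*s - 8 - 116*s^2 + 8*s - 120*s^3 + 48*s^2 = -6*d^3 + d^2*(94*s + 11) + d*(-328*s^2 - 4*s + 50) - 120*s^3 - 68*s^2 + 12*s + 8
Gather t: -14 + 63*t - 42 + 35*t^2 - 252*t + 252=35*t^2 - 189*t + 196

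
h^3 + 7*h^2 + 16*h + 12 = (h + 2)^2*(h + 3)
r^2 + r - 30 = (r - 5)*(r + 6)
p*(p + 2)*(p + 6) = p^3 + 8*p^2 + 12*p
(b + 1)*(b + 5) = b^2 + 6*b + 5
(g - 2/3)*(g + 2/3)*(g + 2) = g^3 + 2*g^2 - 4*g/9 - 8/9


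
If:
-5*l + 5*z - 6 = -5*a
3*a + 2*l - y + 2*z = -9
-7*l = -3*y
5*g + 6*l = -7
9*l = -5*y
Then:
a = -57/5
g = -7/5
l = 0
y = 0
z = 63/5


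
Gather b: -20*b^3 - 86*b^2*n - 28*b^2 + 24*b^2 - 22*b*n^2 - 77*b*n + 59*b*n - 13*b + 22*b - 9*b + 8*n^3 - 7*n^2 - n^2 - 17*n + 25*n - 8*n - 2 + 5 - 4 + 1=-20*b^3 + b^2*(-86*n - 4) + b*(-22*n^2 - 18*n) + 8*n^3 - 8*n^2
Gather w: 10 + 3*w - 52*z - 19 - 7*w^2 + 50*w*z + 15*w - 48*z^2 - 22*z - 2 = -7*w^2 + w*(50*z + 18) - 48*z^2 - 74*z - 11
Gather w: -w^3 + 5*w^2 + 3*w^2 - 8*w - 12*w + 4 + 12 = -w^3 + 8*w^2 - 20*w + 16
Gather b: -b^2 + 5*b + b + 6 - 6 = -b^2 + 6*b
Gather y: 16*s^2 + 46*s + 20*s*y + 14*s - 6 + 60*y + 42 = 16*s^2 + 60*s + y*(20*s + 60) + 36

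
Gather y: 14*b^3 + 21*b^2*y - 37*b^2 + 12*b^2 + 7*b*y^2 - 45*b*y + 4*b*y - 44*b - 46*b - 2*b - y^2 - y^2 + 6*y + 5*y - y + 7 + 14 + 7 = 14*b^3 - 25*b^2 - 92*b + y^2*(7*b - 2) + y*(21*b^2 - 41*b + 10) + 28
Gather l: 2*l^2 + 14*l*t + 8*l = 2*l^2 + l*(14*t + 8)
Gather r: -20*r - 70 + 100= 30 - 20*r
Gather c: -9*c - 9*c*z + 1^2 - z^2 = c*(-9*z - 9) - z^2 + 1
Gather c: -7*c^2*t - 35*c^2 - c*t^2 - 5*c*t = c^2*(-7*t - 35) + c*(-t^2 - 5*t)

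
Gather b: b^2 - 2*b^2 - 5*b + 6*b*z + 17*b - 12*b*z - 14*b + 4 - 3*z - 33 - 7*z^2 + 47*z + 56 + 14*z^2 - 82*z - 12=-b^2 + b*(-6*z - 2) + 7*z^2 - 38*z + 15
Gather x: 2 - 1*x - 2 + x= 0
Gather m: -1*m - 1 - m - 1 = -2*m - 2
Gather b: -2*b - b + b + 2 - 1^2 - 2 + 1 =-2*b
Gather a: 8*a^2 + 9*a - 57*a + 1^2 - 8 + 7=8*a^2 - 48*a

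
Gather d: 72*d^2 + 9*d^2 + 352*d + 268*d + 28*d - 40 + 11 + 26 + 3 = 81*d^2 + 648*d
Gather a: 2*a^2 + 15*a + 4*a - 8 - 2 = 2*a^2 + 19*a - 10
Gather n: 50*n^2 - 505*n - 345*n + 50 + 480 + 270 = 50*n^2 - 850*n + 800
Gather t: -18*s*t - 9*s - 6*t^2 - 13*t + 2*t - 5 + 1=-9*s - 6*t^2 + t*(-18*s - 11) - 4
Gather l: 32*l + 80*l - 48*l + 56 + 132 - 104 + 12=64*l + 96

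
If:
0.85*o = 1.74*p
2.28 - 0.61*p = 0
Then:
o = 7.65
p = 3.74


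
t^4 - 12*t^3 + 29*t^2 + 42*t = t*(t - 7)*(t - 6)*(t + 1)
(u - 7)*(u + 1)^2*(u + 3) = u^4 - 2*u^3 - 28*u^2 - 46*u - 21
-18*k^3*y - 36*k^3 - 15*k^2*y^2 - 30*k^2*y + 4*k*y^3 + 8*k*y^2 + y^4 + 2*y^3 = (-3*k + y)*(k + y)*(6*k + y)*(y + 2)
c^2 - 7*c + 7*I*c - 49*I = (c - 7)*(c + 7*I)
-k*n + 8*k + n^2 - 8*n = (-k + n)*(n - 8)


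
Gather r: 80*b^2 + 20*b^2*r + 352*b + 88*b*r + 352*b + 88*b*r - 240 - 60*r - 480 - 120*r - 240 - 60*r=80*b^2 + 704*b + r*(20*b^2 + 176*b - 240) - 960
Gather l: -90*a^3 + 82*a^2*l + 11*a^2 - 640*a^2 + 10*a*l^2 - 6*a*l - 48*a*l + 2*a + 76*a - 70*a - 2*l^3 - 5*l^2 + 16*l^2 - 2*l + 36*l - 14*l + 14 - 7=-90*a^3 - 629*a^2 + 8*a - 2*l^3 + l^2*(10*a + 11) + l*(82*a^2 - 54*a + 20) + 7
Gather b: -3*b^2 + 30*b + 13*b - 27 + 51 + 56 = -3*b^2 + 43*b + 80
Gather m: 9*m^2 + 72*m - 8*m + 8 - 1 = 9*m^2 + 64*m + 7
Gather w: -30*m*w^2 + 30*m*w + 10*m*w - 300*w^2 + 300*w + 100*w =w^2*(-30*m - 300) + w*(40*m + 400)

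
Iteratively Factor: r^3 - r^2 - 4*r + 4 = (r + 2)*(r^2 - 3*r + 2) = (r - 2)*(r + 2)*(r - 1)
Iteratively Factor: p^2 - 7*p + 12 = (p - 4)*(p - 3)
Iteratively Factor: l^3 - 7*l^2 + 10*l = (l - 2)*(l^2 - 5*l) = (l - 5)*(l - 2)*(l)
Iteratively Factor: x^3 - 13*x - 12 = (x + 1)*(x^2 - x - 12) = (x - 4)*(x + 1)*(x + 3)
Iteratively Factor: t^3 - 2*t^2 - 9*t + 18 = (t - 2)*(t^2 - 9) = (t - 3)*(t - 2)*(t + 3)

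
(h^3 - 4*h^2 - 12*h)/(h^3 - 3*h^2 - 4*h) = (-h^2 + 4*h + 12)/(-h^2 + 3*h + 4)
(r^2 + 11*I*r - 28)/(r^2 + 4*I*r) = (r + 7*I)/r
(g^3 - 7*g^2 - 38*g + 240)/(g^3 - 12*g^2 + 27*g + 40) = (g + 6)/(g + 1)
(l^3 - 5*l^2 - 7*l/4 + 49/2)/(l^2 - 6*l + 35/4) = (2*l^2 - 3*l - 14)/(2*l - 5)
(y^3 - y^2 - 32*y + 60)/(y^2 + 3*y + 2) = (y^3 - y^2 - 32*y + 60)/(y^2 + 3*y + 2)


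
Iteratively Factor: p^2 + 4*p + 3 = (p + 3)*(p + 1)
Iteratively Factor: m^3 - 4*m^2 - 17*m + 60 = (m - 5)*(m^2 + m - 12) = (m - 5)*(m + 4)*(m - 3)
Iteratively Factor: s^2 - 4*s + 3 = (s - 1)*(s - 3)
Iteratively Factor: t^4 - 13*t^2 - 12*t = (t + 1)*(t^3 - t^2 - 12*t) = (t + 1)*(t + 3)*(t^2 - 4*t) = (t - 4)*(t + 1)*(t + 3)*(t)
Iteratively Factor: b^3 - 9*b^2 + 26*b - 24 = (b - 3)*(b^2 - 6*b + 8) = (b - 3)*(b - 2)*(b - 4)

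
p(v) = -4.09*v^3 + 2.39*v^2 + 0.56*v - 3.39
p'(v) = -12.27*v^2 + 4.78*v + 0.56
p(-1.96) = 35.49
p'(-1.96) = -55.95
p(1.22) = -6.58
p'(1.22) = -11.87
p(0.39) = -3.05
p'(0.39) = 0.56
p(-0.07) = -3.42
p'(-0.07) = 0.17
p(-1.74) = 24.42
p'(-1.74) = -44.91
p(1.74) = -16.73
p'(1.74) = -28.27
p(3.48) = -144.87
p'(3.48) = -131.40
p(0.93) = -4.09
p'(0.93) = -5.61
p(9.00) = -2786.37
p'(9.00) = -950.29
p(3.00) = -90.63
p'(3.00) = -95.53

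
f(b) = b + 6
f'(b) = 1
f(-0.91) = 5.09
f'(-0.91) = 1.00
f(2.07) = 8.07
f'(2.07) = 1.00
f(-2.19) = 3.81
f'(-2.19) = 1.00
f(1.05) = 7.05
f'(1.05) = 1.00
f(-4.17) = 1.83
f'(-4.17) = 1.00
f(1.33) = 7.33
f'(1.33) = 1.00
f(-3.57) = 2.43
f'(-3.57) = 1.00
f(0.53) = 6.53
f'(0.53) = 1.00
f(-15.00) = -9.00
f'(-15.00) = 1.00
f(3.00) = 9.00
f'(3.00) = 1.00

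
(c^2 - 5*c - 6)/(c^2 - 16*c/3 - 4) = 3*(c + 1)/(3*c + 2)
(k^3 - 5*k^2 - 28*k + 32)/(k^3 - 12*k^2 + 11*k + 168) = (k^2 + 3*k - 4)/(k^2 - 4*k - 21)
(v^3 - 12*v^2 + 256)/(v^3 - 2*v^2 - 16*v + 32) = (v^2 - 16*v + 64)/(v^2 - 6*v + 8)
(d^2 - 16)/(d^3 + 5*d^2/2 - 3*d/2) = 2*(d^2 - 16)/(d*(2*d^2 + 5*d - 3))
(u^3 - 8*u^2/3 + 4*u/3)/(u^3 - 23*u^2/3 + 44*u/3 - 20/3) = u/(u - 5)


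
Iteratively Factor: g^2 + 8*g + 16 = (g + 4)*(g + 4)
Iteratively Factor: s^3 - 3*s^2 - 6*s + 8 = (s - 4)*(s^2 + s - 2) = (s - 4)*(s + 2)*(s - 1)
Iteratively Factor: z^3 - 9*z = (z)*(z^2 - 9) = z*(z - 3)*(z + 3)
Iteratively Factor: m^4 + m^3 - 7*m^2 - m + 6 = (m - 1)*(m^3 + 2*m^2 - 5*m - 6) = (m - 1)*(m + 3)*(m^2 - m - 2) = (m - 1)*(m + 1)*(m + 3)*(m - 2)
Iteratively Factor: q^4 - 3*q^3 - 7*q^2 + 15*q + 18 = (q + 1)*(q^3 - 4*q^2 - 3*q + 18) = (q - 3)*(q + 1)*(q^2 - q - 6) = (q - 3)^2*(q + 1)*(q + 2)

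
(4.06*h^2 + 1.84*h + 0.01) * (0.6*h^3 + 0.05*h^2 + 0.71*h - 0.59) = 2.436*h^5 + 1.307*h^4 + 2.9806*h^3 - 1.0885*h^2 - 1.0785*h - 0.0059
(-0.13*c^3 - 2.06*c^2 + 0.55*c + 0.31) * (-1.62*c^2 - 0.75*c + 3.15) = 0.2106*c^5 + 3.4347*c^4 + 0.2445*c^3 - 7.4037*c^2 + 1.5*c + 0.9765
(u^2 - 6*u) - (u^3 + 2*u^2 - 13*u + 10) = -u^3 - u^2 + 7*u - 10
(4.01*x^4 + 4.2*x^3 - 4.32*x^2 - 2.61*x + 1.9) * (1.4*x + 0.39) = 5.614*x^5 + 7.4439*x^4 - 4.41*x^3 - 5.3388*x^2 + 1.6421*x + 0.741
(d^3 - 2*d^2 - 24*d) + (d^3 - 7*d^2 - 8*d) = 2*d^3 - 9*d^2 - 32*d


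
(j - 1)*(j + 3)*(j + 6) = j^3 + 8*j^2 + 9*j - 18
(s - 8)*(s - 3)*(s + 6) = s^3 - 5*s^2 - 42*s + 144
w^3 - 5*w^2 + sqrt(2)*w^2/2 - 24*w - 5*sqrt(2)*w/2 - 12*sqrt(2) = (w - 8)*(w + 3)*(w + sqrt(2)/2)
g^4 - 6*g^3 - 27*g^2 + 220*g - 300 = (g - 5)^2*(g - 2)*(g + 6)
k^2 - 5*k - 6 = (k - 6)*(k + 1)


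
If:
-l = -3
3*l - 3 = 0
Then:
No Solution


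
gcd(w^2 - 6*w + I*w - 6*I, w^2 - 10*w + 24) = w - 6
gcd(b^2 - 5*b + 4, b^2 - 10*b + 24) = b - 4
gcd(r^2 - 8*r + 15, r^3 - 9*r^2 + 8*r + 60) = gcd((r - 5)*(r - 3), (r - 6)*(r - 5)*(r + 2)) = r - 5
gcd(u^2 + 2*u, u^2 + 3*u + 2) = u + 2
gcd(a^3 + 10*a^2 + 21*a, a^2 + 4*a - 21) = a + 7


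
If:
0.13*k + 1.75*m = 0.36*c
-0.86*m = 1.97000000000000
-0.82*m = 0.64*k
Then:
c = -10.08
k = 2.93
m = -2.29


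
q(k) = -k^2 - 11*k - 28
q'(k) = -2*k - 11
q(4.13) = -90.49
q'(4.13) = -19.26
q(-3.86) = -0.44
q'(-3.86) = -3.28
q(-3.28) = -2.68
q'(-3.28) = -4.44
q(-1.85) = -11.07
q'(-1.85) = -7.30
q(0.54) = -34.23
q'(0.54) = -12.08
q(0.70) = -36.19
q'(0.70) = -12.40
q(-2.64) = -5.93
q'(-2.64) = -5.72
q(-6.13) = 1.85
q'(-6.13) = 1.26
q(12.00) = -304.00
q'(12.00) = -35.00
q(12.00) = -304.00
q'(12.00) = -35.00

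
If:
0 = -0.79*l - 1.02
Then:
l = -1.29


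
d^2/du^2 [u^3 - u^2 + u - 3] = 6*u - 2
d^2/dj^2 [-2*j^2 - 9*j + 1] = -4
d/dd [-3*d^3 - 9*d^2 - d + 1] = -9*d^2 - 18*d - 1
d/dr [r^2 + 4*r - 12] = 2*r + 4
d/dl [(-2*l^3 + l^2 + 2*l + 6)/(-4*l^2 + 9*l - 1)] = (8*l^4 - 36*l^3 + 23*l^2 + 46*l - 56)/(16*l^4 - 72*l^3 + 89*l^2 - 18*l + 1)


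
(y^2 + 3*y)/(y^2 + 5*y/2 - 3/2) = 2*y/(2*y - 1)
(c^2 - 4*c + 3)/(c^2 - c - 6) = (c - 1)/(c + 2)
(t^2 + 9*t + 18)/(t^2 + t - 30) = (t + 3)/(t - 5)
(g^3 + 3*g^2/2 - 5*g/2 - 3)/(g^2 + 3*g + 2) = g - 3/2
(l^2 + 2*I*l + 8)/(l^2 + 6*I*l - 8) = (l - 2*I)/(l + 2*I)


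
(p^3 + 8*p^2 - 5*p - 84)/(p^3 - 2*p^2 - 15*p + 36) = (p + 7)/(p - 3)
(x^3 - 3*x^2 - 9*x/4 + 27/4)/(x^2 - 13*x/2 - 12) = (2*x^2 - 9*x + 9)/(2*(x - 8))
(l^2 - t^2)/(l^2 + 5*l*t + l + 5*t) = (l^2 - t^2)/(l^2 + 5*l*t + l + 5*t)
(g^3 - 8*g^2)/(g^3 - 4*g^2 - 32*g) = g/(g + 4)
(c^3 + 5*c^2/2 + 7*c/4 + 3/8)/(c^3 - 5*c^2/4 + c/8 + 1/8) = (8*c^3 + 20*c^2 + 14*c + 3)/(8*c^3 - 10*c^2 + c + 1)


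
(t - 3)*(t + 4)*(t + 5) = t^3 + 6*t^2 - 7*t - 60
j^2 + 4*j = j*(j + 4)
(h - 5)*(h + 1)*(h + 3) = h^3 - h^2 - 17*h - 15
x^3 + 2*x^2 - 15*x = x*(x - 3)*(x + 5)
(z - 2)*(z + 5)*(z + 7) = z^3 + 10*z^2 + 11*z - 70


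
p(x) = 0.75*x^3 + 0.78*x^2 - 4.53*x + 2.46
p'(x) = 2.25*x^2 + 1.56*x - 4.53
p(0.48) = 0.55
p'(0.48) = -3.26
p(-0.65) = 5.53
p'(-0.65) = -4.59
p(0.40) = 0.82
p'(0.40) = -3.55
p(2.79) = 12.18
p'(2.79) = 17.34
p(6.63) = 225.29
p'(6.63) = 104.72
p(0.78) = -0.24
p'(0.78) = -1.94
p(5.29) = 111.35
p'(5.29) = 66.69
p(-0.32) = 3.96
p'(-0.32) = -4.80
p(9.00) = 571.62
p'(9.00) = 191.76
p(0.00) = 2.46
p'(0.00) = -4.53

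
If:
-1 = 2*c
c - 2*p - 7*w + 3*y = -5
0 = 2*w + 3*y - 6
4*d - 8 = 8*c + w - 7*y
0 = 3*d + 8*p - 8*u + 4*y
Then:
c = -1/2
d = 7/4 - 17*y/8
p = 27*y/4 - 33/4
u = 413*y/64 - 243/32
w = 3 - 3*y/2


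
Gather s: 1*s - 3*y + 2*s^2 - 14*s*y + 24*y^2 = 2*s^2 + s*(1 - 14*y) + 24*y^2 - 3*y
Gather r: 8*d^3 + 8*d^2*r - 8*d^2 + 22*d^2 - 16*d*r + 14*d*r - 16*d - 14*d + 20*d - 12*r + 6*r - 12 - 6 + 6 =8*d^3 + 14*d^2 - 10*d + r*(8*d^2 - 2*d - 6) - 12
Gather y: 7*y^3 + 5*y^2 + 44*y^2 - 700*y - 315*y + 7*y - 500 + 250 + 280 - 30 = 7*y^3 + 49*y^2 - 1008*y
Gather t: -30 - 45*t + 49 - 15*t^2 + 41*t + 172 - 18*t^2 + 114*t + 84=-33*t^2 + 110*t + 275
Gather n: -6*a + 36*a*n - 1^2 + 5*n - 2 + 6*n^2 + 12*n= -6*a + 6*n^2 + n*(36*a + 17) - 3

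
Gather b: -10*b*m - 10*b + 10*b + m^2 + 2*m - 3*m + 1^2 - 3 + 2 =-10*b*m + m^2 - m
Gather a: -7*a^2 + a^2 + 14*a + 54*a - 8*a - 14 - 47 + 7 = -6*a^2 + 60*a - 54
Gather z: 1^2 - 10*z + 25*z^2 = 25*z^2 - 10*z + 1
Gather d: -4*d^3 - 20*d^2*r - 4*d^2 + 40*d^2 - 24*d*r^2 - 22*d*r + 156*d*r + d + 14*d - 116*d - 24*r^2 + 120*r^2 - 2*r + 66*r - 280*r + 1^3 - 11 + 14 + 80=-4*d^3 + d^2*(36 - 20*r) + d*(-24*r^2 + 134*r - 101) + 96*r^2 - 216*r + 84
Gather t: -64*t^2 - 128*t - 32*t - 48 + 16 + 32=-64*t^2 - 160*t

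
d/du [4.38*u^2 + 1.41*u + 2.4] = 8.76*u + 1.41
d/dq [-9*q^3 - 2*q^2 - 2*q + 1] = -27*q^2 - 4*q - 2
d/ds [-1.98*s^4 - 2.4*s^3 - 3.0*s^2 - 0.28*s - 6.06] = -7.92*s^3 - 7.2*s^2 - 6.0*s - 0.28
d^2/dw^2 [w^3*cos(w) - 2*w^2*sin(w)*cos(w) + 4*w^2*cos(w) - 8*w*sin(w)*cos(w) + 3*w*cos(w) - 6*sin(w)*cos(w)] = -w^3*cos(w) - 6*w^2*sin(w) + 4*w^2*sin(2*w) - 4*w^2*cos(w) - 16*w*sin(w) + 16*w*sin(2*w) + 3*w*cos(w) - 8*w*cos(2*w) - 6*sin(w) + 10*sin(2*w) + 8*cos(w) - 16*cos(2*w)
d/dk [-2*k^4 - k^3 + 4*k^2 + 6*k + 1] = -8*k^3 - 3*k^2 + 8*k + 6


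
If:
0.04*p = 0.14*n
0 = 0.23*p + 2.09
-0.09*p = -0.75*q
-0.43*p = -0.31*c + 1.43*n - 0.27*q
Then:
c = -23.63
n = -2.60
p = -9.09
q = -1.09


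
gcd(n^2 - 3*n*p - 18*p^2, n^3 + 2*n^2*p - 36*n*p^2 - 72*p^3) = -n + 6*p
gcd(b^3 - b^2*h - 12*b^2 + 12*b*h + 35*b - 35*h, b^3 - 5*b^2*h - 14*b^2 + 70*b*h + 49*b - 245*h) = b - 7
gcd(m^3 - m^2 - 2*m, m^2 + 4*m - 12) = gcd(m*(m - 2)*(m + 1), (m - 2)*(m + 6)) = m - 2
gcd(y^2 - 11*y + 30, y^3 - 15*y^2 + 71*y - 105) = y - 5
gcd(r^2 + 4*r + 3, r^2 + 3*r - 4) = 1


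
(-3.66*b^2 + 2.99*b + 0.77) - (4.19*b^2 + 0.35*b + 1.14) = -7.85*b^2 + 2.64*b - 0.37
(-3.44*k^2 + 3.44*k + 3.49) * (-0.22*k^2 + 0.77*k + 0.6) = 0.7568*k^4 - 3.4056*k^3 - 0.183*k^2 + 4.7513*k + 2.094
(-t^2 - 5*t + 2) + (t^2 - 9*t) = 2 - 14*t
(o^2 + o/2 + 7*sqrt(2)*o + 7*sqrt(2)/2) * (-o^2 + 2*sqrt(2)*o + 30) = -o^4 - 5*sqrt(2)*o^3 - o^3/2 - 5*sqrt(2)*o^2/2 + 58*o^2 + 29*o + 210*sqrt(2)*o + 105*sqrt(2)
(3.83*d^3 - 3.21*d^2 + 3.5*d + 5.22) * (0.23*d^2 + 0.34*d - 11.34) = 0.8809*d^5 + 0.5639*d^4 - 43.7186*d^3 + 38.792*d^2 - 37.9152*d - 59.1948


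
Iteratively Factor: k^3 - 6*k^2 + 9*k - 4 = (k - 4)*(k^2 - 2*k + 1) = (k - 4)*(k - 1)*(k - 1)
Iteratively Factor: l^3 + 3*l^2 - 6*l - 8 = (l + 1)*(l^2 + 2*l - 8) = (l + 1)*(l + 4)*(l - 2)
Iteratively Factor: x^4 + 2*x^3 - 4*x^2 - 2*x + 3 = (x + 1)*(x^3 + x^2 - 5*x + 3) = (x - 1)*(x + 1)*(x^2 + 2*x - 3) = (x - 1)*(x + 1)*(x + 3)*(x - 1)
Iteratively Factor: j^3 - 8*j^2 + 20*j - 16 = (j - 2)*(j^2 - 6*j + 8) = (j - 4)*(j - 2)*(j - 2)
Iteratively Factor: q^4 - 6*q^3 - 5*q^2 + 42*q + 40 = (q + 2)*(q^3 - 8*q^2 + 11*q + 20) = (q - 4)*(q + 2)*(q^2 - 4*q - 5) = (q - 4)*(q + 1)*(q + 2)*(q - 5)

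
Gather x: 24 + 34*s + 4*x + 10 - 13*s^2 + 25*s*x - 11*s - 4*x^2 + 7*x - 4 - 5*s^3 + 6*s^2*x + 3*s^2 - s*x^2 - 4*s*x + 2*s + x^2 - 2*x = -5*s^3 - 10*s^2 + 25*s + x^2*(-s - 3) + x*(6*s^2 + 21*s + 9) + 30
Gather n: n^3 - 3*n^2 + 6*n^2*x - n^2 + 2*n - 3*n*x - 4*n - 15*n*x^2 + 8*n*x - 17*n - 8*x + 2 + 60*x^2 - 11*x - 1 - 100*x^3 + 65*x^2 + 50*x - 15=n^3 + n^2*(6*x - 4) + n*(-15*x^2 + 5*x - 19) - 100*x^3 + 125*x^2 + 31*x - 14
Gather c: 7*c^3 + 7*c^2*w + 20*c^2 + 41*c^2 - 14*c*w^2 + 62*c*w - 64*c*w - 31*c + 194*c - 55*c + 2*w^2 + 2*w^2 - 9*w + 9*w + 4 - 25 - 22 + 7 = 7*c^3 + c^2*(7*w + 61) + c*(-14*w^2 - 2*w + 108) + 4*w^2 - 36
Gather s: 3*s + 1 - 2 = 3*s - 1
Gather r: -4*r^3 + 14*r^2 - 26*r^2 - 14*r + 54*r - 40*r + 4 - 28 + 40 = -4*r^3 - 12*r^2 + 16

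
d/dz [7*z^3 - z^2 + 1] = z*(21*z - 2)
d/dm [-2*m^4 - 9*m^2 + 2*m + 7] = -8*m^3 - 18*m + 2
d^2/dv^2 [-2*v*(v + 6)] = -4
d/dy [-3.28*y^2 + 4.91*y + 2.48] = 4.91 - 6.56*y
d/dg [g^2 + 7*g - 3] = 2*g + 7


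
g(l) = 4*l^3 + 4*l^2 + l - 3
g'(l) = 12*l^2 + 8*l + 1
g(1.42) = 17.94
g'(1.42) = 36.56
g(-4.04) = -205.51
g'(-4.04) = 164.54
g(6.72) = 1398.21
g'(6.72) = 596.66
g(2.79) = 117.80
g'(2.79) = 116.73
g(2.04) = 49.65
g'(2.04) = 67.26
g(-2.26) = -31.00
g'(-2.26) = 44.21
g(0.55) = -0.57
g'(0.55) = 9.03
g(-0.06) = -3.05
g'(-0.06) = 0.56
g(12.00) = 7497.00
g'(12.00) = 1825.00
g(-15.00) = -12618.00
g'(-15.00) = 2581.00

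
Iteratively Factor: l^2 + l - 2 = (l + 2)*(l - 1)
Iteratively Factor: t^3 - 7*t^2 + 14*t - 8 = (t - 2)*(t^2 - 5*t + 4) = (t - 2)*(t - 1)*(t - 4)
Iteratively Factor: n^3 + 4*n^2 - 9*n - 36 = (n - 3)*(n^2 + 7*n + 12) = (n - 3)*(n + 4)*(n + 3)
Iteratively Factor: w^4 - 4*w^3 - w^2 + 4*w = (w - 4)*(w^3 - w) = (w - 4)*(w - 1)*(w^2 + w) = (w - 4)*(w - 1)*(w + 1)*(w)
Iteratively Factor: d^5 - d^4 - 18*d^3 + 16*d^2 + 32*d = (d - 4)*(d^4 + 3*d^3 - 6*d^2 - 8*d) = (d - 4)*(d + 1)*(d^3 + 2*d^2 - 8*d) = (d - 4)*(d - 2)*(d + 1)*(d^2 + 4*d) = d*(d - 4)*(d - 2)*(d + 1)*(d + 4)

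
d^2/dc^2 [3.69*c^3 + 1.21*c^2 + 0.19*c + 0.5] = 22.14*c + 2.42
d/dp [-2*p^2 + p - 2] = 1 - 4*p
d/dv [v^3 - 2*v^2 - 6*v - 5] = 3*v^2 - 4*v - 6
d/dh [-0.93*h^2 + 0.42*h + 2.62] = 0.42 - 1.86*h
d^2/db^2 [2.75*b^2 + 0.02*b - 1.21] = 5.50000000000000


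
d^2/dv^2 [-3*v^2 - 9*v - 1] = -6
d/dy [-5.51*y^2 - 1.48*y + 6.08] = -11.02*y - 1.48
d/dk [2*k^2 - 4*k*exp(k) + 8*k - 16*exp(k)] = -4*k*exp(k) + 4*k - 20*exp(k) + 8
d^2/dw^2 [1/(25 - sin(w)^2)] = 2*(2*sin(w)^4 + 47*sin(w)^2 - 25)/(sin(w)^2 - 25)^3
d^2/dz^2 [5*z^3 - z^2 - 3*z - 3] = 30*z - 2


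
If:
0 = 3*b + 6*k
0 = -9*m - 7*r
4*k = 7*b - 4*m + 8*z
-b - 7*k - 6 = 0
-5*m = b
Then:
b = 12/5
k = -6/5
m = -12/25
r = 108/175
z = -147/50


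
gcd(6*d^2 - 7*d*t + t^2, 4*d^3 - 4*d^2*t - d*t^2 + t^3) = -d + t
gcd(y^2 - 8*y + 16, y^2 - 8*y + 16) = y^2 - 8*y + 16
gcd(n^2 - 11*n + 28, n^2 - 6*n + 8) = n - 4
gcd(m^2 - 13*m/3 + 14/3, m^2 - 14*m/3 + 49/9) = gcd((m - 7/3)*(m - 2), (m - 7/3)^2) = m - 7/3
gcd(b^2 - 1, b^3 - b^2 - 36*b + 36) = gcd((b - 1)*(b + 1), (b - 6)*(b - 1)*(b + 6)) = b - 1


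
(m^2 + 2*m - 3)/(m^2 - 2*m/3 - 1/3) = 3*(m + 3)/(3*m + 1)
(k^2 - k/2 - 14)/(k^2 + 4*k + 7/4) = 2*(k - 4)/(2*k + 1)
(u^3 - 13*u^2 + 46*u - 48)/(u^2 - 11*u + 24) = u - 2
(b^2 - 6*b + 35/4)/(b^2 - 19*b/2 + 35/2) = (b - 7/2)/(b - 7)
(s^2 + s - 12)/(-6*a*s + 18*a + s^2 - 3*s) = (s + 4)/(-6*a + s)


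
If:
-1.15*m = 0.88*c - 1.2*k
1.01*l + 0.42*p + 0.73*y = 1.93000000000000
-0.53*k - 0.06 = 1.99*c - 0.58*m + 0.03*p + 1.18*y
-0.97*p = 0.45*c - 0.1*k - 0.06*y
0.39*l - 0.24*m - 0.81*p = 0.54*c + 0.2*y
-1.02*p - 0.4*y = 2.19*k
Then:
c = -0.79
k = -0.47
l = 0.62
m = 0.11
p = 0.41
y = 1.54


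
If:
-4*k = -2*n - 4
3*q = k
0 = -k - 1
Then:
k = -1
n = -4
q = -1/3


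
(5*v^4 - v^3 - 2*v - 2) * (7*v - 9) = 35*v^5 - 52*v^4 + 9*v^3 - 14*v^2 + 4*v + 18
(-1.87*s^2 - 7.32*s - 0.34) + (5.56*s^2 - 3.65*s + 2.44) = 3.69*s^2 - 10.97*s + 2.1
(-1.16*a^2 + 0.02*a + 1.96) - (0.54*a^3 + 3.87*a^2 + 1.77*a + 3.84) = -0.54*a^3 - 5.03*a^2 - 1.75*a - 1.88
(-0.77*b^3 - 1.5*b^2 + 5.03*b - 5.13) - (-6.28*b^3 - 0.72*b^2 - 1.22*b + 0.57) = 5.51*b^3 - 0.78*b^2 + 6.25*b - 5.7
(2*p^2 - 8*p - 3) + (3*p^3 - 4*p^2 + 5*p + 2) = 3*p^3 - 2*p^2 - 3*p - 1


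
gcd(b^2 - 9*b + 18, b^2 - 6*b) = b - 6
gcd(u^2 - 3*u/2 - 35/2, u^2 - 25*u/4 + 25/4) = u - 5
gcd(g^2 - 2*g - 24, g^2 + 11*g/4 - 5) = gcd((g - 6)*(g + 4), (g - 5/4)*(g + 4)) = g + 4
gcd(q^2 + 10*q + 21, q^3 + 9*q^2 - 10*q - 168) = q + 7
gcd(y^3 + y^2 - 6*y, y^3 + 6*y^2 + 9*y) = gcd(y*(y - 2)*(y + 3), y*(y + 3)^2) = y^2 + 3*y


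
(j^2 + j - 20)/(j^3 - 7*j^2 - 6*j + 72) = (j + 5)/(j^2 - 3*j - 18)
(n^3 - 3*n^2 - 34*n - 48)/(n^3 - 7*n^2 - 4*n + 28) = (n^2 - 5*n - 24)/(n^2 - 9*n + 14)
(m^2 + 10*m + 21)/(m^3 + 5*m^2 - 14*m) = (m + 3)/(m*(m - 2))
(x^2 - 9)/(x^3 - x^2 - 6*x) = (x + 3)/(x*(x + 2))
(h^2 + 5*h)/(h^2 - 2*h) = (h + 5)/(h - 2)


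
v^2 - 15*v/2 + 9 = (v - 6)*(v - 3/2)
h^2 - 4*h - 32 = (h - 8)*(h + 4)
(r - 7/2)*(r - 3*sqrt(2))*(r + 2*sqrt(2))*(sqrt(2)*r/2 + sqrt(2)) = sqrt(2)*r^4/2 - 3*sqrt(2)*r^3/4 - r^3 - 19*sqrt(2)*r^2/2 + 3*r^2/2 + 7*r + 9*sqrt(2)*r + 42*sqrt(2)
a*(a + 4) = a^2 + 4*a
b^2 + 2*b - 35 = (b - 5)*(b + 7)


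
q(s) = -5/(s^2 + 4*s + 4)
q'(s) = -5*(-2*s - 4)/(s^2 + 4*s + 4)^2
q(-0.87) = -3.92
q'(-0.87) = 6.93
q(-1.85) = -222.22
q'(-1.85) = 2962.96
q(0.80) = -0.64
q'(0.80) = 0.46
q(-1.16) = -7.09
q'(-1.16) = 16.87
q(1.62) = -0.38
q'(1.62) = 0.21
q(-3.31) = -2.91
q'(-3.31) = -4.45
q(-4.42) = -0.85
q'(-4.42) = -0.71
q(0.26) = -0.98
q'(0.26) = 0.87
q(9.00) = -0.04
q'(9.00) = 0.01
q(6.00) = -0.08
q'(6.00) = 0.02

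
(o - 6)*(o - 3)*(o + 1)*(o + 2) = o^4 - 6*o^3 - 7*o^2 + 36*o + 36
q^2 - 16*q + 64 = (q - 8)^2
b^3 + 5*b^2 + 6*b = b*(b + 2)*(b + 3)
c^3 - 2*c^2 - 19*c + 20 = (c - 5)*(c - 1)*(c + 4)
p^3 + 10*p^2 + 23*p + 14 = (p + 1)*(p + 2)*(p + 7)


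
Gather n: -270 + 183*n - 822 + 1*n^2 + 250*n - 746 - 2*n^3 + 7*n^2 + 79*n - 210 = -2*n^3 + 8*n^2 + 512*n - 2048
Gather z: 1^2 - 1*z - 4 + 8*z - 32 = 7*z - 35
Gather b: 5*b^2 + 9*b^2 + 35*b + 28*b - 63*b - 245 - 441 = 14*b^2 - 686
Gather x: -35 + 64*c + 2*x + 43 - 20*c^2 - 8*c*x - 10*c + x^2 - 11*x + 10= -20*c^2 + 54*c + x^2 + x*(-8*c - 9) + 18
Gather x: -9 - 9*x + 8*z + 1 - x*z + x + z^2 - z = x*(-z - 8) + z^2 + 7*z - 8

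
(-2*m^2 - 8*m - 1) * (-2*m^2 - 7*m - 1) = 4*m^4 + 30*m^3 + 60*m^2 + 15*m + 1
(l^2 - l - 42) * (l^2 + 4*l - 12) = l^4 + 3*l^3 - 58*l^2 - 156*l + 504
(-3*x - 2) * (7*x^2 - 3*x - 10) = -21*x^3 - 5*x^2 + 36*x + 20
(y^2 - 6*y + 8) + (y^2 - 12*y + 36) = 2*y^2 - 18*y + 44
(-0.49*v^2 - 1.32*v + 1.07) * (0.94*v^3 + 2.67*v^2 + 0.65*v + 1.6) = -0.4606*v^5 - 2.5491*v^4 - 2.8371*v^3 + 1.2149*v^2 - 1.4165*v + 1.712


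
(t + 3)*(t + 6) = t^2 + 9*t + 18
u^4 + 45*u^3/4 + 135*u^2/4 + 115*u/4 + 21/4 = (u + 1/4)*(u + 1)*(u + 3)*(u + 7)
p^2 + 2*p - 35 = (p - 5)*(p + 7)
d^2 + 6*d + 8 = (d + 2)*(d + 4)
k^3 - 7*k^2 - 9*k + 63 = (k - 7)*(k - 3)*(k + 3)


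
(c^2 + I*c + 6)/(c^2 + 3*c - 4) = (c^2 + I*c + 6)/(c^2 + 3*c - 4)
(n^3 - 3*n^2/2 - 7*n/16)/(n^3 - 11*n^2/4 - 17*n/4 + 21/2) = n*(4*n + 1)/(4*(n^2 - n - 6))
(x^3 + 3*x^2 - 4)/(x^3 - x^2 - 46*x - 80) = (x^2 + x - 2)/(x^2 - 3*x - 40)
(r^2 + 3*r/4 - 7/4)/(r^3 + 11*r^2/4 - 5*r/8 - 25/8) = 2*(4*r + 7)/(8*r^2 + 30*r + 25)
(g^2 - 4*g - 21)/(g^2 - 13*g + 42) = (g + 3)/(g - 6)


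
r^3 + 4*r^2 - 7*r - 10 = (r - 2)*(r + 1)*(r + 5)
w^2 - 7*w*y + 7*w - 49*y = (w + 7)*(w - 7*y)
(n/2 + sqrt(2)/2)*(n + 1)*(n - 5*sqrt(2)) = n^3/2 - 2*sqrt(2)*n^2 + n^2/2 - 5*n - 2*sqrt(2)*n - 5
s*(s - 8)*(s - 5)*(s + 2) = s^4 - 11*s^3 + 14*s^2 + 80*s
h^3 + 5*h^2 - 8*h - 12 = (h - 2)*(h + 1)*(h + 6)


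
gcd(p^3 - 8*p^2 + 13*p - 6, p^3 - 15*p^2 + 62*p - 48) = p^2 - 7*p + 6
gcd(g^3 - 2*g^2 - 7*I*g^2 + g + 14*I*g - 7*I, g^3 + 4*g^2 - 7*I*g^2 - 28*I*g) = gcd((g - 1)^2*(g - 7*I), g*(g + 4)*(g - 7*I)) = g - 7*I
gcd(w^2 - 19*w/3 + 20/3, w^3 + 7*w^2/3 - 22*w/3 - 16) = 1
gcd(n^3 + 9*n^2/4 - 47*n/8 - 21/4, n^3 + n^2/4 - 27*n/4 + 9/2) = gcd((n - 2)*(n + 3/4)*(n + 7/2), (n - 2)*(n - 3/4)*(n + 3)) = n - 2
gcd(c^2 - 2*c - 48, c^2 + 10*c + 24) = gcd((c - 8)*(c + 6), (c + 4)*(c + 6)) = c + 6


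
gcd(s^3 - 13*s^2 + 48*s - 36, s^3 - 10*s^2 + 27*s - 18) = s^2 - 7*s + 6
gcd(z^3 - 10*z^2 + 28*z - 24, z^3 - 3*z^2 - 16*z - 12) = z - 6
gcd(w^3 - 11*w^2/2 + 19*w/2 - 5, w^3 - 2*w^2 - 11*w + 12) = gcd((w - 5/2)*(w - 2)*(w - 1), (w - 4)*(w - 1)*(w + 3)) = w - 1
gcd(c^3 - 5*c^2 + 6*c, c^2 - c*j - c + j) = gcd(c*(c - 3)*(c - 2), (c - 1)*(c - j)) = 1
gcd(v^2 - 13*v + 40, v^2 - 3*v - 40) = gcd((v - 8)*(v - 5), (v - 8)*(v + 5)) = v - 8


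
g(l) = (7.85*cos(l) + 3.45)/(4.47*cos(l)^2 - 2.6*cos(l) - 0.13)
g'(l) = (8.94*sin(l)*cos(l) - 2.6*sin(l))*(7.85*cos(l) + 3.45)/(4.47*cos(l)^2 - 2.6*cos(l) - 0.13)^2 - 7.85*sin(l)/(4.47*cos(l)^2 - 2.6*cos(l) - 0.13) = (35.0895*cos(l)^2 + 30.843*cos(l) - 7.9495)*sin(l)/(19.9809*cos(l)^4 - 23.244*cos(l)^3 + 5.5978*cos(l)^2 + 0.676*cos(l) + 0.0169)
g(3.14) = -0.63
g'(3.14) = -0.00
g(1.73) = 5.59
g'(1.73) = -75.85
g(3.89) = -0.55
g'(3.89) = 0.46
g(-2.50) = -0.59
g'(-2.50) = 0.26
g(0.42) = 8.68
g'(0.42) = 13.49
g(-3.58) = -0.62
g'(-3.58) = -0.09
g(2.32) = -0.51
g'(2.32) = -0.67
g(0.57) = 11.84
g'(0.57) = 32.08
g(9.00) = -0.62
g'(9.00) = -0.08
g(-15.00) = -0.57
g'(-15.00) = 0.37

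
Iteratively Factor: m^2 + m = (m)*(m + 1)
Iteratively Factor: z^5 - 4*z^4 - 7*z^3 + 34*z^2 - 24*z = (z + 3)*(z^4 - 7*z^3 + 14*z^2 - 8*z) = (z - 4)*(z + 3)*(z^3 - 3*z^2 + 2*z) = (z - 4)*(z - 2)*(z + 3)*(z^2 - z) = (z - 4)*(z - 2)*(z - 1)*(z + 3)*(z)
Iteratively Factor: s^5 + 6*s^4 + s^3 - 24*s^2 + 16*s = (s)*(s^4 + 6*s^3 + s^2 - 24*s + 16) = s*(s + 4)*(s^3 + 2*s^2 - 7*s + 4) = s*(s - 1)*(s + 4)*(s^2 + 3*s - 4) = s*(s - 1)^2*(s + 4)*(s + 4)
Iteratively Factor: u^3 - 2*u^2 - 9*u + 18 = (u - 2)*(u^2 - 9) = (u - 2)*(u + 3)*(u - 3)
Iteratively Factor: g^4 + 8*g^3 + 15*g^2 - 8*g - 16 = (g + 1)*(g^3 + 7*g^2 + 8*g - 16) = (g - 1)*(g + 1)*(g^2 + 8*g + 16) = (g - 1)*(g + 1)*(g + 4)*(g + 4)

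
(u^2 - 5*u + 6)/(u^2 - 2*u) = (u - 3)/u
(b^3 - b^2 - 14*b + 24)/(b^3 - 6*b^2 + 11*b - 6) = (b + 4)/(b - 1)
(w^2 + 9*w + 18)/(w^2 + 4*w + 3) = (w + 6)/(w + 1)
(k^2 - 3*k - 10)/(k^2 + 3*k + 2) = (k - 5)/(k + 1)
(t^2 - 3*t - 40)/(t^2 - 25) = (t - 8)/(t - 5)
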